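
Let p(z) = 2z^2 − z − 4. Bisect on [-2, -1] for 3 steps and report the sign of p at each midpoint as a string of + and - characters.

midpoint -1.5: p = 2 > 0 → [-1.5, -1]
midpoint -1.25: p = 0.375 > 0 → [-1.25, -1]
midpoint -1.125: p = -0.34375 < 0 → [-1.25, -1.125]

++-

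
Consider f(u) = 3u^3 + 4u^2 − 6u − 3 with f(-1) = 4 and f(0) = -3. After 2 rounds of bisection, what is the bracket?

m = -0.5, f(m) = 0.625 (+); new bracket [-0.5, 0]
m = -0.25, f(m) = -1.296875 (−); new bracket [-0.5, -0.25]

[-0.5, -0.25]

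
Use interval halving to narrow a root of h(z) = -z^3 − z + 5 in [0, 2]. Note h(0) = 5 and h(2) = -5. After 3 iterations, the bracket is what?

midpoint 1: h = 3 > 0 → [1, 2]
midpoint 1.5: h = 0.125 > 0 → [1.5, 2]
midpoint 1.75: h = -2.109375 < 0 → [1.5, 1.75]

[1.5, 1.75]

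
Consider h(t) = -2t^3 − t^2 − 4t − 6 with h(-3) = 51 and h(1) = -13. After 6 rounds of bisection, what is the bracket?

h(-1) = -1 < 0, so the root lies in [-3, -1]
h(-2) = 14 > 0, so the root lies in [-2, -1]
h(-1.5) = 4.5 > 0, so the root lies in [-1.5, -1]
h(-1.25) = 1.3438 > 0, so the root lies in [-1.25, -1]
h(-1.125) = 0.082 > 0, so the root lies in [-1.125, -1]
h(-1.0625) = -0.48 < 0, so the root lies in [-1.125, -1.0625]

[-1.125, -1.0625]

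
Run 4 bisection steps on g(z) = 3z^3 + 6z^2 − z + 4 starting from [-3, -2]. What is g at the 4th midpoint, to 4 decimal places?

midpoint -2.5: g = -2.875 < 0 → [-2.5, -2]
midpoint -2.25: g = 2.453125 > 0 → [-2.5, -2.25]
midpoint -2.375: g = 0.029297 > 0 → [-2.5, -2.375]
midpoint -2.4375: g = -1.3606 < 0 → [-2.4375, -2.375]

-1.3606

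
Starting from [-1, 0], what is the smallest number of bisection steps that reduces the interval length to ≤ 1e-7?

24

Width after n steps is 1/2^n. Need 2^n ≥ 1/1e-7 = 10000000.
2^23 = 8388608 < 10000000 ≤ 2^24 = 16777216, so n = 24.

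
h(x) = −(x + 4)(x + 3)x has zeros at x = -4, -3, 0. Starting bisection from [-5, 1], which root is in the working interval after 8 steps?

midpoint -2: h = 4 > 0 → [-2, 1]
midpoint -0.5: h = 4.375 > 0 → [-0.5, 1]
midpoint 0.25: h = -3.453125 < 0 → [-0.5, 0.25]
midpoint -0.125: h = 1.3926 > 0 → [-0.125, 0.25]
midpoint 0.0625: h = -0.7776 < 0 → [-0.125, 0.0625]
midpoint -0.03125: h = 0.3682 > 0 → [-0.03125, 0.0625]
midpoint 0.015625: h = -0.1892 < 0 → [-0.03125, 0.015625]
midpoint -0.0078125: h = 0.0933 > 0 → [-0.0078125, 0.015625]

0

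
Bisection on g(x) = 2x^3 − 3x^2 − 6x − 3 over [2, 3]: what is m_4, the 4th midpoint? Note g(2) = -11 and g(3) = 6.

m = 2.5, g(m) = -5.5 (−); new bracket [2.5, 3]
m = 2.75, g(m) = -0.59375 (−); new bracket [2.75, 3]
m = 2.875, g(m) = 2.480469 (+); new bracket [2.75, 2.875]
m = 2.8125, g(m) = 0.8892 (+); new bracket [2.75, 2.8125]

2.8125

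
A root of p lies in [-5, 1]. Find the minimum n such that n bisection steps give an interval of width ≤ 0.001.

Width after n steps is 6/2^n. Need 2^n ≥ 6/0.001 = 6000.
2^12 = 4096 < 6000 ≤ 2^13 = 8192, so n = 13.

13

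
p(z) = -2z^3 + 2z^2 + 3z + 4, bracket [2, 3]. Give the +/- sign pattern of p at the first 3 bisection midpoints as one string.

p(2.5) = -7.25 < 0, so the root lies in [2, 2.5]
p(2.25) = -1.90625 < 0, so the root lies in [2, 2.25]
p(2.125) = 0.214844 > 0, so the root lies in [2.125, 2.25]

--+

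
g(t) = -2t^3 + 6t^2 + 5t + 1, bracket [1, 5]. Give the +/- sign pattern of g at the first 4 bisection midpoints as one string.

+-+-

g(3) = 16 > 0, so the root lies in [3, 5]
g(4) = -11 < 0, so the root lies in [3, 4]
g(3.5) = 6.25 > 0, so the root lies in [3.5, 4]
g(3.75) = -1.3438 < 0, so the root lies in [3.5, 3.75]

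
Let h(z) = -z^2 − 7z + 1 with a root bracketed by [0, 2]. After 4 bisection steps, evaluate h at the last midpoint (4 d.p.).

midpoint 1: h = -7 < 0 → [0, 1]
midpoint 0.5: h = -2.75 < 0 → [0, 0.5]
midpoint 0.25: h = -0.8125 < 0 → [0, 0.25]
midpoint 0.125: h = 0.1094 > 0 → [0.125, 0.25]

0.1094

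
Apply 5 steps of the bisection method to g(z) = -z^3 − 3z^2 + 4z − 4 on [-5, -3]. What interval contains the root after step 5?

midpoint -4: g = -4 < 0 → [-5, -4]
midpoint -4.5: g = 8.375 > 0 → [-4.5, -4]
midpoint -4.25: g = 1.578125 > 0 → [-4.25, -4]
midpoint -4.125: g = -1.3574 < 0 → [-4.25, -4.125]
midpoint -4.1875: g = 0.073 > 0 → [-4.1875, -4.125]

[-4.1875, -4.125]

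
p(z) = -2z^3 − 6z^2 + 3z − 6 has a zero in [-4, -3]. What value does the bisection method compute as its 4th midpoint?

-3.6875

m = -3.5, p(m) = -4.25 (−); new bracket [-4, -3.5]
m = -3.75, p(m) = 3.84375 (+); new bracket [-3.75, -3.5]
m = -3.625, p(m) = -0.449219 (−); new bracket [-3.75, -3.625]
m = -3.6875, p(m) = 1.6343 (+); new bracket [-3.6875, -3.625]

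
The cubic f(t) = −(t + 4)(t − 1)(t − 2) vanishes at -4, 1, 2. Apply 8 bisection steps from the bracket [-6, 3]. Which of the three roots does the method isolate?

-4

t = -1.5 gives f = -21.875, negative; keep [-6, -1.5]
t = -3.75 gives f = -6.828125, negative; keep [-6, -3.75]
t = -4.875 gives f = 35.341797, positive; keep [-4.875, -3.75]
t = -4.3125 gives f = 10.4797, positive; keep [-4.3125, -3.75]
t = -4.03125 gives f = 0.9483, positive; keep [-4.03125, -3.75]
t = -3.890625 gives f = -3.151, negative; keep [-4.03125, -3.890625]
t = -3.9609375 gives f = -1.1551, negative; keep [-4.03125, -3.9609375]
t = -3.99609375 gives f = -0.117, negative; keep [-4.03125, -3.99609375]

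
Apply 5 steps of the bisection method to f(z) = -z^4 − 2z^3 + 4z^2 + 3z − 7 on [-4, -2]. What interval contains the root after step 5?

[-2.75, -2.6875]

midpoint -3: f = -7 < 0 → [-3, -2]
midpoint -2.5: f = 2.6875 > 0 → [-3, -2.5]
midpoint -2.75: f = -0.597656 < 0 → [-2.75, -2.5]
midpoint -2.625: f = 1.3826 > 0 → [-2.75, -2.625]
midpoint -2.6875: f = 0.4831 > 0 → [-2.75, -2.6875]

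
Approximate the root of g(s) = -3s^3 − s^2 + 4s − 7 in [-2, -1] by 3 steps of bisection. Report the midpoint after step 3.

-1.875

m = -1.5, g(m) = -5.125 (−); new bracket [-2, -1.5]
m = -1.75, g(m) = -0.984375 (−); new bracket [-2, -1.75]
m = -1.875, g(m) = 1.759766 (+); new bracket [-1.875, -1.75]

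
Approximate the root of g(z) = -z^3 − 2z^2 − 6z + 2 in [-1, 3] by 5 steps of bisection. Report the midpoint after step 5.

0.375

m = 1, g(m) = -7 (−); new bracket [-1, 1]
m = 0, g(m) = 2 (+); new bracket [0, 1]
m = 0.5, g(m) = -1.625 (−); new bracket [0, 0.5]
m = 0.25, g(m) = 0.3594 (+); new bracket [0.25, 0.5]
m = 0.375, g(m) = -0.584 (−); new bracket [0.25, 0.375]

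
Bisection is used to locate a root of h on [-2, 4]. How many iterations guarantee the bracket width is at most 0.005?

Width after n steps is 6/2^n. Need 2^n ≥ 6/0.005 = 1200.
2^10 = 1024 < 1200 ≤ 2^11 = 2048, so n = 11.

11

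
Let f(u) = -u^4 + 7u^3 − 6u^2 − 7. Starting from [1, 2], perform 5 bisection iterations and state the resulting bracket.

u = 1.5 gives f = -1.9375, negative; keep [1.5, 2]
u = 1.75 gives f = 2.761719, positive; keep [1.5, 1.75]
u = 1.625 gives f = 0.220459, positive; keep [1.5, 1.625]
u = 1.5625 gives f = -0.906, negative; keep [1.5625, 1.625]
u = 1.59375 gives f = -0.3547, negative; keep [1.59375, 1.625]

[1.59375, 1.625]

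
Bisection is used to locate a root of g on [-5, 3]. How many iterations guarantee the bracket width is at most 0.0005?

14

Width after n steps is 8/2^n. Need 2^n ≥ 8/0.0005 = 16000.
2^13 = 8192 < 16000 ≤ 2^14 = 16384, so n = 14.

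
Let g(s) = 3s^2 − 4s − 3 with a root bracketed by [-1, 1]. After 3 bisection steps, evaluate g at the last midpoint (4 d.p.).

g(0) = -3 < 0, so the root lies in [-1, 0]
g(-0.5) = -0.25 < 0, so the root lies in [-1, -0.5]
g(-0.75) = 1.6875 > 0, so the root lies in [-0.75, -0.5]

1.6875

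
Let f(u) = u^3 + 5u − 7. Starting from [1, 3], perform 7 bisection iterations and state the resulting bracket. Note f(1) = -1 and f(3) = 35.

[1.109375, 1.125]

u = 2 gives f = 11, positive; keep [1, 2]
u = 1.5 gives f = 3.875, positive; keep [1, 1.5]
u = 1.25 gives f = 1.203125, positive; keep [1, 1.25]
u = 1.125 gives f = 0.0488, positive; keep [1, 1.125]
u = 1.0625 gives f = -0.488, negative; keep [1.0625, 1.125]
u = 1.09375 gives f = -0.2228, negative; keep [1.09375, 1.125]
u = 1.109375 gives f = -0.0878, negative; keep [1.109375, 1.125]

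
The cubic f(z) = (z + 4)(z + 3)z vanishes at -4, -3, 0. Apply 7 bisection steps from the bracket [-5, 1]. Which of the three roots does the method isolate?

0

m = -2, f(m) = -4 (−); new bracket [-2, 1]
m = -0.5, f(m) = -4.375 (−); new bracket [-0.5, 1]
m = 0.25, f(m) = 3.453125 (+); new bracket [-0.5, 0.25]
m = -0.125, f(m) = -1.3926 (−); new bracket [-0.125, 0.25]
m = 0.0625, f(m) = 0.7776 (+); new bracket [-0.125, 0.0625]
m = -0.03125, f(m) = -0.3682 (−); new bracket [-0.03125, 0.0625]
m = 0.015625, f(m) = 0.1892 (+); new bracket [-0.03125, 0.015625]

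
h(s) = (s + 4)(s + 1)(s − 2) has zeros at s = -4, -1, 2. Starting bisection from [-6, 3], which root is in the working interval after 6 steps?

m = -1.5, h(m) = 4.375 (+); new bracket [-6, -1.5]
m = -3.75, h(m) = 3.953125 (+); new bracket [-6, -3.75]
m = -4.875, h(m) = -23.310547 (−); new bracket [-4.875, -3.75]
m = -4.3125, h(m) = -6.5344 (−); new bracket [-4.3125, -3.75]
m = -4.03125, h(m) = -0.5713 (−); new bracket [-4.03125, -3.75]
m = -3.890625, h(m) = 1.8624 (+); new bracket [-4.03125, -3.890625]

-4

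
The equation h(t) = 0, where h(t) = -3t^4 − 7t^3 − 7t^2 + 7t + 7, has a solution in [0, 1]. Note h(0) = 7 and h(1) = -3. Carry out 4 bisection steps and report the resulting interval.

[0.875, 0.9375]

midpoint 0.5: h = 7.6875 > 0 → [0.5, 1]
midpoint 0.75: h = 4.410156 > 0 → [0.75, 1]
midpoint 0.875: h = 1.317627 > 0 → [0.875, 1]
midpoint 0.9375: h = -0.6751 < 0 → [0.875, 0.9375]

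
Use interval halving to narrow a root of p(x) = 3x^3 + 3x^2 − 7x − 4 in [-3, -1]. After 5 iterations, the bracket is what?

p(-2) = -2 < 0, so the root lies in [-2, -1]
p(-1.5) = 3.125 > 0, so the root lies in [-2, -1.5]
p(-1.75) = 1.359375 > 0, so the root lies in [-2, -1.75]
p(-1.875) = -0.1035 < 0, so the root lies in [-1.875, -1.75]
p(-1.8125) = 0.6799 > 0, so the root lies in [-1.875, -1.8125]

[-1.875, -1.8125]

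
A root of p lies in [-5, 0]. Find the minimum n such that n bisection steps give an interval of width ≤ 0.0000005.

24

Width after n steps is 5/2^n. Need 2^n ≥ 5/0.0000005 = 10000000.
2^23 = 8388608 < 10000000 ≤ 2^24 = 16777216, so n = 24.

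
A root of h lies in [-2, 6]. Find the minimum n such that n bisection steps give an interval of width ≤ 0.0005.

14

Width after n steps is 8/2^n. Need 2^n ≥ 8/0.0005 = 16000.
2^13 = 8192 < 16000 ≤ 2^14 = 16384, so n = 14.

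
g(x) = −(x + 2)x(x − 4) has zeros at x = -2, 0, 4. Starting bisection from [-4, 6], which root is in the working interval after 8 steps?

x = 1 gives g = 9, positive; keep [1, 6]
x = 3.5 gives g = 9.625, positive; keep [3.5, 6]
x = 4.75 gives g = -24.046875, negative; keep [3.5, 4.75]
x = 4.125 gives g = -3.1582, negative; keep [3.5, 4.125]
x = 3.8125 gives g = 4.155, positive; keep [3.8125, 4.125]
x = 3.96875 gives g = 0.7403, positive; keep [3.96875, 4.125]
x = 4.046875 gives g = -1.1471, negative; keep [3.96875, 4.046875]
x = 4.0078125 gives g = -0.1881, negative; keep [3.96875, 4.0078125]

4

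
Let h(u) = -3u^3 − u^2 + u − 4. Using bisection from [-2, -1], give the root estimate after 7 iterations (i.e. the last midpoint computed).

-1.3359375

m = -1.5, h(m) = 2.375 (+); new bracket [-1.5, -1]
m = -1.25, h(m) = -0.953125 (−); new bracket [-1.5, -1.25]
m = -1.375, h(m) = 0.533203 (+); new bracket [-1.375, -1.25]
m = -1.3125, h(m) = -0.2522 (−); new bracket [-1.375, -1.3125]
m = -1.34375, h(m) = 0.1297 (+); new bracket [-1.34375, -1.3125]
m = -1.328125, h(m) = -0.0639 (−); new bracket [-1.34375, -1.328125]
m = -1.3359375, h(m) = 0.0322 (+); new bracket [-1.3359375, -1.328125]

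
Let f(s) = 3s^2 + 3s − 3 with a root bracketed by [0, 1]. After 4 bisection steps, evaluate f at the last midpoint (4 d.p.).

m = 0.5, f(m) = -0.75 (−); new bracket [0.5, 1]
m = 0.75, f(m) = 0.9375 (+); new bracket [0.5, 0.75]
m = 0.625, f(m) = 0.046875 (+); new bracket [0.5, 0.625]
m = 0.5625, f(m) = -0.3633 (−); new bracket [0.5625, 0.625]

-0.3633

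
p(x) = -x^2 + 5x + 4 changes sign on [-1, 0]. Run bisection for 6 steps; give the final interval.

m = -0.5, p(m) = 1.25 (+); new bracket [-1, -0.5]
m = -0.75, p(m) = -0.3125 (−); new bracket [-0.75, -0.5]
m = -0.625, p(m) = 0.484375 (+); new bracket [-0.75, -0.625]
m = -0.6875, p(m) = 0.0898 (+); new bracket [-0.75, -0.6875]
m = -0.71875, p(m) = -0.1104 (−); new bracket [-0.71875, -0.6875]
m = -0.703125, p(m) = -0.01 (−); new bracket [-0.703125, -0.6875]

[-0.703125, -0.6875]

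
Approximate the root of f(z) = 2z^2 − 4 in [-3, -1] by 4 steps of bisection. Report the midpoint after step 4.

z = -2 gives f = 4, positive; keep [-2, -1]
z = -1.5 gives f = 0.5, positive; keep [-1.5, -1]
z = -1.25 gives f = -0.875, negative; keep [-1.5, -1.25]
z = -1.375 gives f = -0.2188, negative; keep [-1.5, -1.375]

-1.375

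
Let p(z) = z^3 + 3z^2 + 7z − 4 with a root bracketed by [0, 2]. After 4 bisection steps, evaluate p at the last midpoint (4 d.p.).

p(1) = 7 > 0, so the root lies in [0, 1]
p(0.5) = 0.375 > 0, so the root lies in [0, 0.5]
p(0.25) = -2.046875 < 0, so the root lies in [0.25, 0.5]
p(0.375) = -0.9004 < 0, so the root lies in [0.375, 0.5]

-0.9004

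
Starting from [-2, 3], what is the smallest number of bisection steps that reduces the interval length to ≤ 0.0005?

14

Width after n steps is 5/2^n. Need 2^n ≥ 5/0.0005 = 10000.
2^13 = 8192 < 10000 ≤ 2^14 = 16384, so n = 14.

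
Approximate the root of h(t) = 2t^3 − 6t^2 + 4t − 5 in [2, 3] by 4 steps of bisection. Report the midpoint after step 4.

2.5625

h(2.5) = -1.25 < 0, so the root lies in [2.5, 3]
h(2.75) = 2.21875 > 0, so the root lies in [2.5, 2.75]
h(2.625) = 0.332031 > 0, so the root lies in [2.5, 2.625]
h(2.5625) = -0.4956 < 0, so the root lies in [2.5625, 2.625]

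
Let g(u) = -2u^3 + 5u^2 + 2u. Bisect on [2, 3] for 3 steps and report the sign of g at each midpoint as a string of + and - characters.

g(2.5) = 5 > 0, so the root lies in [2.5, 3]
g(2.75) = 1.71875 > 0, so the root lies in [2.75, 3]
g(2.875) = -0.449219 < 0, so the root lies in [2.75, 2.875]

++-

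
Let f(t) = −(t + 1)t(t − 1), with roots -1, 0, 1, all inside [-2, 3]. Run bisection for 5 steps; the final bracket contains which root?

1

midpoint 0.5: f = 0.375 > 0 → [0.5, 3]
midpoint 1.75: f = -3.609375 < 0 → [0.5, 1.75]
midpoint 1.125: f = -0.298828 < 0 → [0.5, 1.125]
midpoint 0.8125: f = 0.2761 > 0 → [0.8125, 1.125]
midpoint 0.96875: f = 0.0596 > 0 → [0.96875, 1.125]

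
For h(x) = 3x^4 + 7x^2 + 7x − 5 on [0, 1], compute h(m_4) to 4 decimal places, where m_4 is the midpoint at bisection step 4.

h(0.5) = 0.4375 > 0, so the root lies in [0, 0.5]
h(0.25) = -2.800781 < 0, so the root lies in [0.25, 0.5]
h(0.375) = -1.331299 < 0, so the root lies in [0.375, 0.5]
h(0.4375) = -0.4877 < 0, so the root lies in [0.4375, 0.5]

-0.4877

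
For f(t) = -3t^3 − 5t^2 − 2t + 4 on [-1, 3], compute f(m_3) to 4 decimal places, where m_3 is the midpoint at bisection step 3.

1.3750

t = 1 gives f = -6, negative; keep [-1, 1]
t = 0 gives f = 4, positive; keep [0, 1]
t = 0.5 gives f = 1.375, positive; keep [0.5, 1]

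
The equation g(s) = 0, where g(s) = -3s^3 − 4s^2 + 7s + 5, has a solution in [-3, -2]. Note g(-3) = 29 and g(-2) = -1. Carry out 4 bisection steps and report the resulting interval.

[-2.125, -2.0625]

s = -2.5 gives g = 9.375, positive; keep [-2.5, -2]
s = -2.25 gives g = 3.171875, positive; keep [-2.25, -2]
s = -2.125 gives g = 0.849609, positive; keep [-2.125, -2]
s = -2.0625 gives g = -0.1321, negative; keep [-2.125, -2.0625]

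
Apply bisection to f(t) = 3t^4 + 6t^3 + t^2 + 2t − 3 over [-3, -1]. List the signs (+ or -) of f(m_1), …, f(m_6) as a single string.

midpoint -2: f = -3 < 0 → [-3, -2]
midpoint -2.5: f = 21.6875 > 0 → [-2.5, -2]
midpoint -2.25: f = 6.105469 > 0 → [-2.25, -2]
midpoint -2.125: f = 0.864 > 0 → [-2.125, -2]
midpoint -2.0625: f = -1.226 < 0 → [-2.125, -2.0625]
midpoint -2.09375: f = -0.2222 < 0 → [-2.125, -2.09375]

-+++--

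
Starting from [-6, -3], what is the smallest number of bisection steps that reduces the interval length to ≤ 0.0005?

13

Width after n steps is 3/2^n. Need 2^n ≥ 3/0.0005 = 6000.
2^12 = 4096 < 6000 ≤ 2^13 = 8192, so n = 13.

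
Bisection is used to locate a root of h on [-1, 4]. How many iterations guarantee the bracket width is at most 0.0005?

14

Width after n steps is 5/2^n. Need 2^n ≥ 5/0.0005 = 10000.
2^13 = 8192 < 10000 ≤ 2^14 = 16384, so n = 14.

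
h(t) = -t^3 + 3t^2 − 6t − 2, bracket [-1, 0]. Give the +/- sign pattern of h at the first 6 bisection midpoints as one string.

midpoint -0.5: h = 1.875 > 0 → [-0.5, 0]
midpoint -0.25: h = -0.296875 < 0 → [-0.5, -0.25]
midpoint -0.375: h = 0.724609 > 0 → [-0.375, -0.25]
midpoint -0.3125: h = 0.1985 > 0 → [-0.3125, -0.25]
midpoint -0.28125: h = -0.0529 < 0 → [-0.3125, -0.28125]
midpoint -0.296875: h = 0.0718 > 0 → [-0.296875, -0.28125]

+-++-+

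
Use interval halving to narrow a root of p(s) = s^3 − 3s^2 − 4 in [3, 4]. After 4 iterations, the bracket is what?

p(3.5) = 2.125 > 0, so the root lies in [3, 3.5]
p(3.25) = -1.359375 < 0, so the root lies in [3.25, 3.5]
p(3.375) = 0.271484 > 0, so the root lies in [3.25, 3.375]
p(3.3125) = -0.571 < 0, so the root lies in [3.3125, 3.375]

[3.3125, 3.375]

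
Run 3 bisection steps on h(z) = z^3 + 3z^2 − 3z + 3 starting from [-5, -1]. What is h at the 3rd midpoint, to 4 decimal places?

z = -3 gives h = 12, positive; keep [-5, -3]
z = -4 gives h = -1, negative; keep [-4, -3]
z = -3.5 gives h = 7.375, positive; keep [-4, -3.5]

7.3750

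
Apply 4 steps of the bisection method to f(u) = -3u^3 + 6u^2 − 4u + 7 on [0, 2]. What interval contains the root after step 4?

[1.875, 2]

midpoint 1: f = 6 > 0 → [1, 2]
midpoint 1.5: f = 4.375 > 0 → [1.5, 2]
midpoint 1.75: f = 2.296875 > 0 → [1.75, 2]
midpoint 1.875: f = 0.8184 > 0 → [1.875, 2]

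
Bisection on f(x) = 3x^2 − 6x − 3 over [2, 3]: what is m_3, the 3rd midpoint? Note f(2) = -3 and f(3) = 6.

2.375

f(2.5) = 0.75 > 0, so the root lies in [2, 2.5]
f(2.25) = -1.3125 < 0, so the root lies in [2.25, 2.5]
f(2.375) = -0.328125 < 0, so the root lies in [2.375, 2.5]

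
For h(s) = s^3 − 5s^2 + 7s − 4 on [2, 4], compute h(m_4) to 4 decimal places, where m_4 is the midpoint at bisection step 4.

-0.4355

h(3) = -1 < 0, so the root lies in [3, 4]
h(3.5) = 2.125 > 0, so the root lies in [3, 3.5]
h(3.25) = 0.265625 > 0, so the root lies in [3, 3.25]
h(3.125) = -0.4355 < 0, so the root lies in [3.125, 3.25]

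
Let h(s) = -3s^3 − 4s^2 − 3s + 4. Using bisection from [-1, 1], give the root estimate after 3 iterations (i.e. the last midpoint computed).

0.75

s = 0 gives h = 4, positive; keep [0, 1]
s = 0.5 gives h = 1.125, positive; keep [0.5, 1]
s = 0.75 gives h = -1.765625, negative; keep [0.5, 0.75]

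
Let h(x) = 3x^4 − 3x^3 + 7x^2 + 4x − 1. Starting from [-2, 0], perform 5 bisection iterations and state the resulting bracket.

[-0.625, -0.5625]

m = -1, h(m) = 8 (+); new bracket [-1, 0]
m = -0.5, h(m) = -0.6875 (−); new bracket [-1, -0.5]
m = -0.75, h(m) = 2.152344 (+); new bracket [-0.75, -0.5]
m = -0.625, h(m) = 0.4246 (+); new bracket [-0.625, -0.5]
m = -0.5625, h(m) = -0.2009 (−); new bracket [-0.625, -0.5625]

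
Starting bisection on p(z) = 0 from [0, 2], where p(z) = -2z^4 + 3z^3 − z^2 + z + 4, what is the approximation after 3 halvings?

midpoint 1: p = 5 > 0 → [1, 2]
midpoint 1.5: p = 3.25 > 0 → [1.5, 2]
midpoint 1.75: p = 0.007812 > 0 → [1.75, 2]

1.75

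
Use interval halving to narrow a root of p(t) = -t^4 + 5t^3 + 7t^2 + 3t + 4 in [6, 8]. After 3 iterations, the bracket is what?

m = 7, p(m) = -318 (−); new bracket [6, 7]
m = 6.5, p(m) = -92.6875 (−); new bracket [6, 6.5]
m = 6.25, p(m) = -8.988281 (−); new bracket [6, 6.25]

[6, 6.25]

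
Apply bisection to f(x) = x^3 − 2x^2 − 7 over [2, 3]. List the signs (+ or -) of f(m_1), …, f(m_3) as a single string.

--+

m = 2.5, f(m) = -3.875 (−); new bracket [2.5, 3]
m = 2.75, f(m) = -1.328125 (−); new bracket [2.75, 3]
m = 2.875, f(m) = 0.232422 (+); new bracket [2.75, 2.875]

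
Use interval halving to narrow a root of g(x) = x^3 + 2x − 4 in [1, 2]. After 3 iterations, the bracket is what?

[1.125, 1.25]

m = 1.5, g(m) = 2.375 (+); new bracket [1, 1.5]
m = 1.25, g(m) = 0.453125 (+); new bracket [1, 1.25]
m = 1.125, g(m) = -0.326172 (−); new bracket [1.125, 1.25]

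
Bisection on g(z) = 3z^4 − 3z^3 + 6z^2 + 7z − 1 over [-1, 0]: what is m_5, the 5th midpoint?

-0.78125

midpoint -0.5: g = -2.4375 < 0 → [-1, -0.5]
midpoint -0.75: g = -0.660156 < 0 → [-1, -0.75]
midpoint -0.875: g = 1.237061 > 0 → [-0.875, -0.75]
midpoint -0.8125: g = 0.19 > 0 → [-0.8125, -0.75]
midpoint -0.78125: g = -0.2585 < 0 → [-0.8125, -0.78125]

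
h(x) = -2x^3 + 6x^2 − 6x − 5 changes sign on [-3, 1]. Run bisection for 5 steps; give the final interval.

[-0.625, -0.5]

m = -1, h(m) = 9 (+); new bracket [-1, 1]
m = 0, h(m) = -5 (−); new bracket [-1, 0]
m = -0.5, h(m) = -0.25 (−); new bracket [-1, -0.5]
m = -0.75, h(m) = 3.7188 (+); new bracket [-0.75, -0.5]
m = -0.625, h(m) = 1.582 (+); new bracket [-0.625, -0.5]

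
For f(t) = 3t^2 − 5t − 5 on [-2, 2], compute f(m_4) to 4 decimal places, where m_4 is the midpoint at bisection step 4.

t = 0 gives f = -5, negative; keep [-2, 0]
t = -1 gives f = 3, positive; keep [-1, 0]
t = -0.5 gives f = -1.75, negative; keep [-1, -0.5]
t = -0.75 gives f = 0.4375, positive; keep [-0.75, -0.5]

0.4375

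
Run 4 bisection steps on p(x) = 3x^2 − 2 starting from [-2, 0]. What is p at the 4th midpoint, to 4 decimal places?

0.2969

x = -1 gives p = 1, positive; keep [-1, 0]
x = -0.5 gives p = -1.25, negative; keep [-1, -0.5]
x = -0.75 gives p = -0.3125, negative; keep [-1, -0.75]
x = -0.875 gives p = 0.2969, positive; keep [-0.875, -0.75]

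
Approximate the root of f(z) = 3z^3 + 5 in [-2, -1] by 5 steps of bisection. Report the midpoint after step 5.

f(-1.5) = -5.125 < 0, so the root lies in [-1.5, -1]
f(-1.25) = -0.859375 < 0, so the root lies in [-1.25, -1]
f(-1.125) = 0.728516 > 0, so the root lies in [-1.25, -1.125]
f(-1.1875) = -0.0237 < 0, so the root lies in [-1.1875, -1.125]
f(-1.15625) = 0.3626 > 0, so the root lies in [-1.1875, -1.15625]

-1.15625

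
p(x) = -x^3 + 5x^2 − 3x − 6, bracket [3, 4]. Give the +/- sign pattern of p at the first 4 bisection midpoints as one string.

++--

p(3.5) = 1.875 > 0, so the root lies in [3.5, 4]
p(3.75) = 0.328125 > 0, so the root lies in [3.75, 4]
p(3.875) = -0.732422 < 0, so the root lies in [3.75, 3.875]
p(3.8125) = -0.177 < 0, so the root lies in [3.75, 3.8125]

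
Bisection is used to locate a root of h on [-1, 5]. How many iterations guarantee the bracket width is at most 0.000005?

21

Width after n steps is 6/2^n. Need 2^n ≥ 6/0.000005 = 1200000.
2^20 = 1048576 < 1200000 ≤ 2^21 = 2097152, so n = 21.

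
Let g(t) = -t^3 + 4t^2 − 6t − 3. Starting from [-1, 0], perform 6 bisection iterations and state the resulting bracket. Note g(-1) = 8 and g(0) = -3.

midpoint -0.5: g = 1.125 > 0 → [-0.5, 0]
midpoint -0.25: g = -1.234375 < 0 → [-0.5, -0.25]
midpoint -0.375: g = -0.134766 < 0 → [-0.5, -0.375]
midpoint -0.4375: g = 0.4744 > 0 → [-0.4375, -0.375]
midpoint -0.40625: g = 0.1647 > 0 → [-0.40625, -0.375]
midpoint -0.390625: g = 0.0137 > 0 → [-0.390625, -0.375]

[-0.390625, -0.375]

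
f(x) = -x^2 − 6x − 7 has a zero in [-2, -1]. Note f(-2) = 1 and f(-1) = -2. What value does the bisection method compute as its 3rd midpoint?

-1.625

x = -1.5 gives f = -0.25, negative; keep [-2, -1.5]
x = -1.75 gives f = 0.4375, positive; keep [-1.75, -1.5]
x = -1.625 gives f = 0.109375, positive; keep [-1.625, -1.5]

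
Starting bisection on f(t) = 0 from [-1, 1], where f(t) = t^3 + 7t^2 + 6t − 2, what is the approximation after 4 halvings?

0.375

t = 0 gives f = -2, negative; keep [0, 1]
t = 0.5 gives f = 2.875, positive; keep [0, 0.5]
t = 0.25 gives f = -0.046875, negative; keep [0.25, 0.5]
t = 0.375 gives f = 1.2871, positive; keep [0.25, 0.375]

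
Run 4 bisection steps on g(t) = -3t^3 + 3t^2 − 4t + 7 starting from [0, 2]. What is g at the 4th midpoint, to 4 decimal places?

-0.6270

g(1) = 3 > 0, so the root lies in [1, 2]
g(1.5) = -2.375 < 0, so the root lies in [1, 1.5]
g(1.25) = 0.828125 > 0, so the root lies in [1.25, 1.5]
g(1.375) = -0.627 < 0, so the root lies in [1.25, 1.375]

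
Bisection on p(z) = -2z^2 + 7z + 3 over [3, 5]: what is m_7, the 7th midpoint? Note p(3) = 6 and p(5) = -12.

z = 4 gives p = -1, negative; keep [3, 4]
z = 3.5 gives p = 3, positive; keep [3.5, 4]
z = 3.75 gives p = 1.125, positive; keep [3.75, 4]
z = 3.875 gives p = 0.0938, positive; keep [3.875, 4]
z = 3.9375 gives p = -0.4453, negative; keep [3.875, 3.9375]
z = 3.90625 gives p = -0.1738, negative; keep [3.875, 3.90625]
z = 3.890625 gives p = -0.0396, negative; keep [3.875, 3.890625]

3.890625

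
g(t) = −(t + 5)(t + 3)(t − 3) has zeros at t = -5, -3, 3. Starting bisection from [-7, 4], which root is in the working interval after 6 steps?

3

g(-1.5) = 23.625 > 0, so the root lies in [-1.5, 4]
g(1.25) = 46.484375 > 0, so the root lies in [1.25, 4]
g(2.625) = 16.083984 > 0, so the root lies in [2.625, 4]
g(3.3125) = -16.3977 < 0, so the root lies in [2.625, 3.3125]
g(2.96875) = 1.4864 > 0, so the root lies in [2.96875, 3.3125]
g(3.140625) = -7.0296 < 0, so the root lies in [2.96875, 3.140625]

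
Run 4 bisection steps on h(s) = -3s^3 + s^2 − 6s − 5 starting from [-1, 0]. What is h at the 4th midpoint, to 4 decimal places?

0.5725

midpoint -0.5: h = -1.375 < 0 → [-1, -0.5]
midpoint -0.75: h = 1.328125 > 0 → [-0.75, -0.5]
midpoint -0.625: h = -0.126953 < 0 → [-0.75, -0.625]
midpoint -0.6875: h = 0.5725 > 0 → [-0.6875, -0.625]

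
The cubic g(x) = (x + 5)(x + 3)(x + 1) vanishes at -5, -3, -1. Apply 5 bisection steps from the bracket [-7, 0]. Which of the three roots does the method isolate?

midpoint -3.5: g = 1.875 > 0 → [-7, -3.5]
midpoint -5.25: g = -2.390625 < 0 → [-5.25, -3.5]
midpoint -4.375: g = 2.900391 > 0 → [-5.25, -4.375]
midpoint -4.8125: g = 1.2957 > 0 → [-5.25, -4.8125]
midpoint -5.03125: g = -0.2559 < 0 → [-5.03125, -4.8125]

-5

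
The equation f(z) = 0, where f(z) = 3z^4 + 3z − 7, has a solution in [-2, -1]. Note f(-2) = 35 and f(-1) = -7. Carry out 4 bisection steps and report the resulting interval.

[-1.4375, -1.375]

m = -1.5, f(m) = 3.6875 (+); new bracket [-1.5, -1]
m = -1.25, f(m) = -3.425781 (−); new bracket [-1.5, -1.25]
m = -1.375, f(m) = -0.401611 (−); new bracket [-1.5, -1.375]
m = -1.4375, f(m) = 1.4976 (+); new bracket [-1.4375, -1.375]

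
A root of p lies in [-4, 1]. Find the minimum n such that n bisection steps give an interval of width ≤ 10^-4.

16

Width after n steps is 5/2^n. Need 2^n ≥ 5/10^-4 = 50000.
2^15 = 32768 < 50000 ≤ 2^16 = 65536, so n = 16.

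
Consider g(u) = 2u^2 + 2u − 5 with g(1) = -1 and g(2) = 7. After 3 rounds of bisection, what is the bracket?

[1.125, 1.25]

g(1.5) = 2.5 > 0, so the root lies in [1, 1.5]
g(1.25) = 0.625 > 0, so the root lies in [1, 1.25]
g(1.125) = -0.21875 < 0, so the root lies in [1.125, 1.25]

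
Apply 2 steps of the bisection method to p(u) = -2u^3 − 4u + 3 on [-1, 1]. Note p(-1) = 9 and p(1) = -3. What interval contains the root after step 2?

p(0) = 3 > 0, so the root lies in [0, 1]
p(0.5) = 0.75 > 0, so the root lies in [0.5, 1]

[0.5, 1]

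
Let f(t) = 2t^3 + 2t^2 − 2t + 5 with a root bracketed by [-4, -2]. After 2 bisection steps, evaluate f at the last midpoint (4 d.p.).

-8.7500

m = -3, f(m) = -25 (−); new bracket [-3, -2]
m = -2.5, f(m) = -8.75 (−); new bracket [-2.5, -2]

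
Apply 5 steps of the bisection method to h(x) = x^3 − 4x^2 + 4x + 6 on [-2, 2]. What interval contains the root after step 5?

[-0.875, -0.75]

x = 0 gives h = 6, positive; keep [-2, 0]
x = -1 gives h = -3, negative; keep [-1, 0]
x = -0.5 gives h = 2.875, positive; keep [-1, -0.5]
x = -0.75 gives h = 0.3281, positive; keep [-1, -0.75]
x = -0.875 gives h = -1.2324, negative; keep [-0.875, -0.75]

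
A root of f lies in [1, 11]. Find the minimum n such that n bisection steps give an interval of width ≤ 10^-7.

27

Width after n steps is 10/2^n. Need 2^n ≥ 10/10^-7 = 100000000.
2^26 = 67108864 < 100000000 ≤ 2^27 = 134217728, so n = 27.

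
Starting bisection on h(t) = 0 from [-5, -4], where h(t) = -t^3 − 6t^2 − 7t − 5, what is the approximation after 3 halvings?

midpoint -4.5: h = -3.875 < 0 → [-5, -4.5]
midpoint -4.75: h = 0.046875 > 0 → [-4.75, -4.5]
midpoint -4.625: h = -2.037109 < 0 → [-4.75, -4.625]

-4.625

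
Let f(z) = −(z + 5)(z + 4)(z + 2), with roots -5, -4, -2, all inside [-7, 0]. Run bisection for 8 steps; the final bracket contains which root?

-2

f(-3.5) = 1.125 > 0, so the root lies in [-3.5, 0]
f(-1.75) = -1.828125 < 0, so the root lies in [-3.5, -1.75]
f(-2.625) = 2.041016 > 0, so the root lies in [-2.625, -1.75]
f(-2.1875) = 0.9558 > 0, so the root lies in [-2.1875, -1.75]
f(-1.96875) = -0.1924 < 0, so the root lies in [-2.1875, -1.96875]
f(-2.078125) = 0.4387 > 0, so the root lies in [-2.078125, -1.96875]
f(-2.0234375) = 0.1379 > 0, so the root lies in [-2.0234375, -1.96875]
f(-1.99609375) = -0.0235 < 0, so the root lies in [-2.0234375, -1.99609375]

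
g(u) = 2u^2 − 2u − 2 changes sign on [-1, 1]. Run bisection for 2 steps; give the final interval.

[-1, -0.5]

g(0) = -2 < 0, so the root lies in [-1, 0]
g(-0.5) = -0.5 < 0, so the root lies in [-1, -0.5]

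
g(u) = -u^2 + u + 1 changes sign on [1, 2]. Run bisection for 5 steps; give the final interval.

midpoint 1.5: g = 0.25 > 0 → [1.5, 2]
midpoint 1.75: g = -0.3125 < 0 → [1.5, 1.75]
midpoint 1.625: g = -0.015625 < 0 → [1.5, 1.625]
midpoint 1.5625: g = 0.1211 > 0 → [1.5625, 1.625]
midpoint 1.59375: g = 0.0537 > 0 → [1.59375, 1.625]

[1.59375, 1.625]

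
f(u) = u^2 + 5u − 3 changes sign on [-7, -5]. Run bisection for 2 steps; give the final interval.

midpoint -6: f = 3 > 0 → [-6, -5]
midpoint -5.5: f = -0.25 < 0 → [-6, -5.5]

[-6, -5.5]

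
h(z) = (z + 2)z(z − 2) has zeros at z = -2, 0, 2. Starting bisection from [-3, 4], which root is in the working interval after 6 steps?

midpoint 0.5: h = -1.875 < 0 → [0.5, 4]
midpoint 2.25: h = 2.390625 > 0 → [0.5, 2.25]
midpoint 1.375: h = -2.900391 < 0 → [1.375, 2.25]
midpoint 1.8125: h = -1.2957 < 0 → [1.8125, 2.25]
midpoint 2.03125: h = 0.2559 > 0 → [1.8125, 2.03125]
midpoint 1.921875: h = -0.5889 < 0 → [1.921875, 2.03125]

2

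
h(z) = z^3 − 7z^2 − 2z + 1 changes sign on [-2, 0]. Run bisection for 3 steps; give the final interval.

z = -1 gives h = -5, negative; keep [-1, 0]
z = -0.5 gives h = 0.125, positive; keep [-1, -0.5]
z = -0.75 gives h = -1.859375, negative; keep [-0.75, -0.5]

[-0.75, -0.5]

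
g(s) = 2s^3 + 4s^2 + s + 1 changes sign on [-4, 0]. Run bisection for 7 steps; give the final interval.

s = -2 gives g = -1, negative; keep [-2, 0]
s = -1 gives g = 2, positive; keep [-2, -1]
s = -1.5 gives g = 1.75, positive; keep [-2, -1.5]
s = -1.75 gives g = 0.7812, positive; keep [-2, -1.75]
s = -1.875 gives g = 0.0039, positive; keep [-2, -1.875]
s = -1.9375 gives g = -0.4683, negative; keep [-1.9375, -1.875]
s = -1.90625 gives g = -0.2249, negative; keep [-1.90625, -1.875]

[-1.90625, -1.875]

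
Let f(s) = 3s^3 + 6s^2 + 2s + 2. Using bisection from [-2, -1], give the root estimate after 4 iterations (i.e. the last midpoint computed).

-1.8125

s = -1.5 gives f = 2.375, positive; keep [-2, -1.5]
s = -1.75 gives f = 0.796875, positive; keep [-2, -1.75]
s = -1.875 gives f = -0.431641, negative; keep [-1.875, -1.75]
s = -1.8125 gives f = 0.2229, positive; keep [-1.875, -1.8125]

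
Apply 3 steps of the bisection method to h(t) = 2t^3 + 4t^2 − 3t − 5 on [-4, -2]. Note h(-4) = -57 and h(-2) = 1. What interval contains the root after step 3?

midpoint -3: h = -14 < 0 → [-3, -2]
midpoint -2.5: h = -3.75 < 0 → [-2.5, -2]
midpoint -2.25: h = -0.78125 < 0 → [-2.25, -2]

[-2.25, -2]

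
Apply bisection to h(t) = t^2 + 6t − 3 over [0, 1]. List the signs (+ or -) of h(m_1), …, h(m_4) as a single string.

m = 0.5, h(m) = 0.25 (+); new bracket [0, 0.5]
m = 0.25, h(m) = -1.4375 (−); new bracket [0.25, 0.5]
m = 0.375, h(m) = -0.609375 (−); new bracket [0.375, 0.5]
m = 0.4375, h(m) = -0.1836 (−); new bracket [0.4375, 0.5]

+---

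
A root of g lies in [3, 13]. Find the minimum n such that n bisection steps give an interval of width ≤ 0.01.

Width after n steps is 10/2^n. Need 2^n ≥ 10/0.01 = 1000.
2^9 = 512 < 1000 ≤ 2^10 = 1024, so n = 10.

10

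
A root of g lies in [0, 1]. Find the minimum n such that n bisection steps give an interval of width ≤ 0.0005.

Width after n steps is 1/2^n. Need 2^n ≥ 1/0.0005 = 2000.
2^10 = 1024 < 2000 ≤ 2^11 = 2048, so n = 11.

11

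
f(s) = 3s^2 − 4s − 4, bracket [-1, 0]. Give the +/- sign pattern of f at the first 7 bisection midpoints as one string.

-+-+-+-

midpoint -0.5: f = -1.25 < 0 → [-1, -0.5]
midpoint -0.75: f = 0.6875 > 0 → [-0.75, -0.5]
midpoint -0.625: f = -0.328125 < 0 → [-0.75, -0.625]
midpoint -0.6875: f = 0.168 > 0 → [-0.6875, -0.625]
midpoint -0.65625: f = -0.083 < 0 → [-0.6875, -0.65625]
midpoint -0.671875: f = 0.0417 > 0 → [-0.671875, -0.65625]
midpoint -0.6640625: f = -0.0208 < 0 → [-0.671875, -0.6640625]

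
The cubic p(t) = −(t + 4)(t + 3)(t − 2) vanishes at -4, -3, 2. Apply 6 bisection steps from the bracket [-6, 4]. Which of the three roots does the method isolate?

t = -1 gives p = 18, positive; keep [-1, 4]
t = 1.5 gives p = 12.375, positive; keep [1.5, 4]
t = 2.75 gives p = -29.109375, negative; keep [1.5, 2.75]
t = 2.125 gives p = -3.9238, negative; keep [1.5, 2.125]
t = 1.8125 gives p = 5.2449, positive; keep [1.8125, 2.125]
t = 1.96875 gives p = 0.9268, positive; keep [1.96875, 2.125]

2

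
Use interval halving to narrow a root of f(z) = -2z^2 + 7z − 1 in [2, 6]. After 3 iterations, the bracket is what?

[3, 3.5]

f(4) = -5 < 0, so the root lies in [2, 4]
f(3) = 2 > 0, so the root lies in [3, 4]
f(3.5) = -1 < 0, so the root lies in [3, 3.5]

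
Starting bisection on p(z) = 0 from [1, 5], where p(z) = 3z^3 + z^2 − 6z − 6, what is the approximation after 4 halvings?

1.75

m = 3, p(m) = 66 (+); new bracket [1, 3]
m = 2, p(m) = 10 (+); new bracket [1, 2]
m = 1.5, p(m) = -2.625 (−); new bracket [1.5, 2]
m = 1.75, p(m) = 2.6406 (+); new bracket [1.5, 1.75]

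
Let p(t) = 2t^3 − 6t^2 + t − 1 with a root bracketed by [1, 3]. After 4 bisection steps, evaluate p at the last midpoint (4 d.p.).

p(2) = -7 < 0, so the root lies in [2, 3]
p(2.5) = -4.75 < 0, so the root lies in [2.5, 3]
p(2.75) = -2.03125 < 0, so the root lies in [2.75, 3]
p(2.875) = -0.1914 < 0, so the root lies in [2.875, 3]

-0.1914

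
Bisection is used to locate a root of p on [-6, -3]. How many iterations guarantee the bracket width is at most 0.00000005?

Width after n steps is 3/2^n. Need 2^n ≥ 3/0.00000005 = 60000000.
2^25 = 33554432 < 60000000 ≤ 2^26 = 67108864, so n = 26.

26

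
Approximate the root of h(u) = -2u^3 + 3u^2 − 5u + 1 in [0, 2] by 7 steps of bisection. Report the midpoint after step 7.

0.234375

h(1) = -3 < 0, so the root lies in [0, 1]
h(0.5) = -1 < 0, so the root lies in [0, 0.5]
h(0.25) = -0.09375 < 0, so the root lies in [0, 0.25]
h(0.125) = 0.418 > 0, so the root lies in [0.125, 0.25]
h(0.1875) = 0.1548 > 0, so the root lies in [0.1875, 0.25]
h(0.21875) = 0.0289 > 0, so the root lies in [0.21875, 0.25]
h(0.234375) = -0.0328 < 0, so the root lies in [0.21875, 0.234375]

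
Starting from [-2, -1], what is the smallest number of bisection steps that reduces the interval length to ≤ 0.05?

Width after n steps is 1/2^n. Need 2^n ≥ 1/0.05 = 20.
2^4 = 16 < 20 ≤ 2^5 = 32, so n = 5.

5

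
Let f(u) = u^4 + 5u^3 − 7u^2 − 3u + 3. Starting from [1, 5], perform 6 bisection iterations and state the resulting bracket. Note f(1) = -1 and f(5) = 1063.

[1.1875, 1.25]

f(3) = 147 > 0, so the root lies in [1, 3]
f(2) = 25 > 0, so the root lies in [1, 2]
f(1.5) = 4.6875 > 0, so the root lies in [1, 1.5]
f(1.25) = 0.5195 > 0, so the root lies in [1, 1.25]
f(1.125) = -0.5134 < 0, so the root lies in [1.125, 1.25]
f(1.1875) = -0.0723 < 0, so the root lies in [1.1875, 1.25]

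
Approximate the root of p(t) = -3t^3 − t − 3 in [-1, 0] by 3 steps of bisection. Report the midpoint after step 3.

p(-0.5) = -2.125 < 0, so the root lies in [-1, -0.5]
p(-0.75) = -0.984375 < 0, so the root lies in [-1, -0.75]
p(-0.875) = -0.115234 < 0, so the root lies in [-1, -0.875]

-0.875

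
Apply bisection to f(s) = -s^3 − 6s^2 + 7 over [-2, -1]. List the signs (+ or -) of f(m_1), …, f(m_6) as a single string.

--++-+

midpoint -1.5: f = -3.125 < 0 → [-1.5, -1]
midpoint -1.25: f = -0.421875 < 0 → [-1.25, -1]
midpoint -1.125: f = 0.830078 > 0 → [-1.25, -1.125]
midpoint -1.1875: f = 0.2136 > 0 → [-1.25, -1.1875]
midpoint -1.21875: f = -0.1018 < 0 → [-1.21875, -1.1875]
midpoint -1.203125: f = 0.0565 > 0 → [-1.21875, -1.203125]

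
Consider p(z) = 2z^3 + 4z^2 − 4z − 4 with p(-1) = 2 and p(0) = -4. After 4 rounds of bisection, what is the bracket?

[-0.75, -0.6875]

p(-0.5) = -1.25 < 0, so the root lies in [-1, -0.5]
p(-0.75) = 0.40625 > 0, so the root lies in [-0.75, -0.5]
p(-0.625) = -0.425781 < 0, so the root lies in [-0.75, -0.625]
p(-0.6875) = -0.0093 < 0, so the root lies in [-0.75, -0.6875]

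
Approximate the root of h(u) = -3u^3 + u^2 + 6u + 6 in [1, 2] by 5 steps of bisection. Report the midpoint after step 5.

1.90625

h(1.5) = 7.125 > 0, so the root lies in [1.5, 2]
h(1.75) = 3.484375 > 0, so the root lies in [1.75, 2]
h(1.875) = 0.990234 > 0, so the root lies in [1.875, 2]
h(1.9375) = -0.4407 < 0, so the root lies in [1.875, 1.9375]
h(1.90625) = 0.2906 > 0, so the root lies in [1.90625, 1.9375]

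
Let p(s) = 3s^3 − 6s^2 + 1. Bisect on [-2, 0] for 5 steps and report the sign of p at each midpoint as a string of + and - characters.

p(-1) = -8 < 0, so the root lies in [-1, 0]
p(-0.5) = -0.875 < 0, so the root lies in [-0.5, 0]
p(-0.25) = 0.578125 > 0, so the root lies in [-0.5, -0.25]
p(-0.375) = -0.002 < 0, so the root lies in [-0.375, -0.25]
p(-0.3125) = 0.3225 > 0, so the root lies in [-0.375, -0.3125]

--+-+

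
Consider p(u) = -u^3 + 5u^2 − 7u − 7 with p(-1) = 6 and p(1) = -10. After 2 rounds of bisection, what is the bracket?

p(0) = -7 < 0, so the root lies in [-1, 0]
p(-0.5) = -2.125 < 0, so the root lies in [-1, -0.5]

[-1, -0.5]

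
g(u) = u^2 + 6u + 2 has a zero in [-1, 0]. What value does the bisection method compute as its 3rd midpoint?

g(-0.5) = -0.75 < 0, so the root lies in [-0.5, 0]
g(-0.25) = 0.5625 > 0, so the root lies in [-0.5, -0.25]
g(-0.375) = -0.109375 < 0, so the root lies in [-0.375, -0.25]

-0.375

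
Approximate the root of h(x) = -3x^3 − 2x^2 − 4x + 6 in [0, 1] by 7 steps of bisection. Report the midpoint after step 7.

x = 0.5 gives h = 3.125, positive; keep [0.5, 1]
x = 0.75 gives h = 0.609375, positive; keep [0.75, 1]
x = 0.875 gives h = -1.041016, negative; keep [0.75, 0.875]
x = 0.8125 gives h = -0.1794, negative; keep [0.75, 0.8125]
x = 0.78125 gives h = 0.2238, positive; keep [0.78125, 0.8125]
x = 0.796875 gives h = 0.0244, positive; keep [0.796875, 0.8125]
x = 0.8046875 gives h = -0.077, negative; keep [0.796875, 0.8046875]

0.8046875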